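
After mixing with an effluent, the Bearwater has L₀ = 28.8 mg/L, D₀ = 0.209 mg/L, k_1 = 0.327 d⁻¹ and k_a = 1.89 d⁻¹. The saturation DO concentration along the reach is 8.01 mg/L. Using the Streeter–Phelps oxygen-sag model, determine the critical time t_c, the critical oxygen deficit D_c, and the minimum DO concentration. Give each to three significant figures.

At the critical point dD/dt = 0, so k_1 L₀ e^(−k_1 t) = k_a D. Substituting D(t) from the Streeter–Phelps equation and solving for t gives
t_c = ln[(k_a/k_1)(1 − D₀(k_a−k_1)/(k_1 L₀))] / (k_a−k_1).
Here k_a−k_1 = 1.563 d⁻¹ and 1 − D₀(k_a−k_1)/(k_1 L₀) = 1 − 0.209×1.563/(0.327×28.8) = 0.9653, so
t_c = ln(5.780 × 0.9653) / 1.563 = 1.719 / 1.563 = 1.100 d.
D_c = (k_1/k_a) L₀ e^(−k_1 t_c) = (0.327/1.89) × 28.8 × e^(−0.327×1.100) = 0.1730 × 28.8 × 0.6979 = 3.478 mg/L.
Minimum DO = C_s − D_c = 8.01 − 3.478 = 4.532 mg/L.

t_c ≈ 1.10 d; D_c ≈ 3.48 mg/L; min DO ≈ 4.53 mg/L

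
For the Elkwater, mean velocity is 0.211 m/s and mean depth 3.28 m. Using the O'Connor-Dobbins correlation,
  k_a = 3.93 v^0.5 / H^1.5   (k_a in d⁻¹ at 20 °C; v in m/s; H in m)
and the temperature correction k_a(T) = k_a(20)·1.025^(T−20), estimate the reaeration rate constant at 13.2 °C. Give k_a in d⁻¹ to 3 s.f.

k_a ≈ 0.257 d⁻¹

k_a(20) = 3.93 × 0.211^0.5 / 3.28^1.5 = 3.93 × 0.4593 / 5.940 = 0.3039 d⁻¹.
k_a(13.2) = 0.3039 × 1.025^(13.2−20) = 0.3039 × 0.8454 = 0.2569 d⁻¹.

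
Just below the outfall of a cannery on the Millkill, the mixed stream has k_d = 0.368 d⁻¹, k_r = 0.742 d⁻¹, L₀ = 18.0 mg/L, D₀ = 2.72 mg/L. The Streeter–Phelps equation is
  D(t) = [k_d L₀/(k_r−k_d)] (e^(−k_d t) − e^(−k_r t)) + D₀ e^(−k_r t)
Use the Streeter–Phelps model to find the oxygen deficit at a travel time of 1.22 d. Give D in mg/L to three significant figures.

D ≈ 5.24 mg/L

k_d L₀/(k_r−k_d) = 0.368×18.0/(0.742−0.368) = 6.624/0.3740 = 17.71 mg/L.
e^(−k_d t) = e^(−0.368×1.220) = 0.6383; e^(−k_r t) = e^(−0.742×1.220) = 0.4044.
D = 17.71 × (0.6383 − 0.4044) + 2.72 × 0.4044 = 4.142 + 1.100 = 5.242 mg/L.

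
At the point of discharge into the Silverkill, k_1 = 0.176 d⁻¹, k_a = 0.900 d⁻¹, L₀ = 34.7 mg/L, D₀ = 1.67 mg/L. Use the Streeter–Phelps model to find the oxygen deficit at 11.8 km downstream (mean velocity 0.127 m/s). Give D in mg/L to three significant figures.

Travel time t = x/v = 11.8 km / (0.127 m/s) = 11800 m / 0.127 m/s = 92910 s = 1.075 d.
k_1 L₀/(k_a−k_1) = 0.176×34.7/(0.900−0.176) = 6.107/0.7240 = 8.435 mg/L.
e^(−k_1 t) = e^(−0.176×1.075) = 0.8276; e^(−k_a t) = e^(−0.900×1.075) = 0.3799.
D = 8.435 × (0.8276 − 0.3799) + 1.67 × 0.3799 = 3.776 + 0.6344 = 4.411 mg/L.

D ≈ 4.41 mg/L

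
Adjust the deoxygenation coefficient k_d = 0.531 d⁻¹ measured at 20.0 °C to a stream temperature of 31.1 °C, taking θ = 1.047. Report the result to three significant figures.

k_d(T₂) = k_d(T₁) · θ^(T₂−T₁) = 0.531 × 1.047^(31.1−20.0)
= 0.531 × 1.047^11.1 = 0.531 × 1.665 = 0.8841 d⁻¹.

k_d ≈ 0.884 d⁻¹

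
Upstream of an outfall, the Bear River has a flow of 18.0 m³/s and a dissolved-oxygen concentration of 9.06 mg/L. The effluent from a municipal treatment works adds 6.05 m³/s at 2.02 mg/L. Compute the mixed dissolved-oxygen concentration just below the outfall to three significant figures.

Flow-weighted mixing: C = (Q_r C_r + Q_w C_w)/(Q_r + Q_w)
= (18.0×9.06 + 6.05×2.02)/(18.0 + 6.05) = 175.3/24.05 = 7.289 mg/L.

7.29 mg/L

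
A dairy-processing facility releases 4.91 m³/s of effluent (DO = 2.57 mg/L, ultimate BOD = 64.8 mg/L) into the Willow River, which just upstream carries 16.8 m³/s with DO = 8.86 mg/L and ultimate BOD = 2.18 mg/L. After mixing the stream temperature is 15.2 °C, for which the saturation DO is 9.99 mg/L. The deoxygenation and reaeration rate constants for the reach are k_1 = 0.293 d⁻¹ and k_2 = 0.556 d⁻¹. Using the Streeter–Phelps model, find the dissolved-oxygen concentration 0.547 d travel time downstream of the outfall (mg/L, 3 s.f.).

DO ≈ 6.03 mg/L

Mixed DO = (16.8×8.86 + 4.91×2.57)/(16.8+4.91) = 161.5/21.71 = 7.437 mg/L.
Mixed L₀ = (16.8×2.18 + 4.91×64.8)/(21.71) = 354.8/21.71 = 16.34 mg/L.
Initial deficit D₀ = C_s − DO₀ = 9.99 − 7.437 = 2.553 mg/L.
D(0.547) = [0.293×16.34/(0.556−0.293)](e^(−0.293×0.547) − e^(−0.556×0.547)) + 2.553 e^(−0.556×0.547)
= 18.21 × (0.8519 − 0.7378) + 2.553 × 0.7378 = 3.961 mg/L.
DO = 9.99 − 3.961 = 6.029 mg/L.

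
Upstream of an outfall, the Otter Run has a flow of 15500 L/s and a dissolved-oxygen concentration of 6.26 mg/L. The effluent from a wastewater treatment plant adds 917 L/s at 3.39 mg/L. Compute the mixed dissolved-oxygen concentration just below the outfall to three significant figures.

Flow-weighted mixing: C = (Q_r C_r + Q_w C_w)/(Q_r + Q_w)
= (15500×6.26 + 917×3.39)/(15500 + 917) = 100100/16420 = 6.100 mg/L.

6.10 mg/L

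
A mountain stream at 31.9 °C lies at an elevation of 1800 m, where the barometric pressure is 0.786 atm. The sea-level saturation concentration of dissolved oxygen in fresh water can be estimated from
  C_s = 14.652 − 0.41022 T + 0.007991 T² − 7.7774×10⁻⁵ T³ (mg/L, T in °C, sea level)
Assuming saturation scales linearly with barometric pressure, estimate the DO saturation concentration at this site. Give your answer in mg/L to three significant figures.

C_s ≈ 5.64 mg/L

At sea level: C_s = 14.652 − 0.41022×31.9 + 0.007991×31.9² − 7.7774×10⁻⁵×31.9³ = 7.173 mg/L.
Pressure correction: C_s' = 7.173 × 0.786 = 5.638 mg/L.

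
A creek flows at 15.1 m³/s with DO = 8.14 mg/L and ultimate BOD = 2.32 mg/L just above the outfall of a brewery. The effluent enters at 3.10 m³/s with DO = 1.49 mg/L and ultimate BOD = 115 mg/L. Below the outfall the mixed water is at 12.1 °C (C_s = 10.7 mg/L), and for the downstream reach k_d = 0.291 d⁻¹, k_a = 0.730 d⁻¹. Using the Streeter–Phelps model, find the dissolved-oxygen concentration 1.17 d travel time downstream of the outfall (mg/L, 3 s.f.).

DO ≈ 5.05 mg/L

Mixed DO = (15.1×8.14 + 3.10×1.49)/(15.1+3.10) = 127.5/18.20 = 7.007 mg/L.
Mixed L₀ = (15.1×2.32 + 3.10×115)/(18.20) = 391.5/18.20 = 21.51 mg/L.
Initial deficit D₀ = C_s − DO₀ = 10.7 − 7.007 = 3.693 mg/L.
D(1.17) = [0.291×21.51/(0.730−0.291)](e^(−0.291×1.17) − e^(−0.730×1.17)) + 3.693 e^(−0.730×1.17)
= 14.26 × (0.7114 − 0.4257) + 3.693 × 0.4257 = 5.647 mg/L.
DO = 10.7 − 5.647 = 5.053 mg/L.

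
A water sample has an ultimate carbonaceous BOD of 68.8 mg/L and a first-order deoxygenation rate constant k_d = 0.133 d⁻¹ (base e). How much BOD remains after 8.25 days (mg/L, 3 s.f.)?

L_t = L₀ e^(−k_d t) = 68.8 × e^(−0.133×8.25) = 68.8 × 0.3338 = 22.96 mg/L.

L ≈ 23.0 mg/L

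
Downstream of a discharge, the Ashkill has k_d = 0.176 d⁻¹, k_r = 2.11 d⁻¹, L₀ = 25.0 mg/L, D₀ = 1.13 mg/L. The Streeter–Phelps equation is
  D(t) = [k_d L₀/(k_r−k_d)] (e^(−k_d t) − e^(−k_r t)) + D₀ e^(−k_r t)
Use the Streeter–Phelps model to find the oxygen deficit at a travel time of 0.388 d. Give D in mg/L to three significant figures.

D ≈ 1.62 mg/L

k_d L₀/(k_r−k_d) = 0.176×25.0/(2.11−0.176) = 4.400/1.934 = 2.275 mg/L.
e^(−k_d t) = e^(−0.176×0.3880) = 0.9340; e^(−k_r t) = e^(−2.11×0.3880) = 0.4410.
D = 2.275 × (0.9340 − 0.4410) + 1.13 × 0.4410 = 1.122 + 0.4983 = 1.620 mg/L.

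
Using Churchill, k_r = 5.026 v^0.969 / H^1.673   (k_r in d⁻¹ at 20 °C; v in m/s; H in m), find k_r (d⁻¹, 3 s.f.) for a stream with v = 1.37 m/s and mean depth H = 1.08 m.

k_r ≈ 5.99 d⁻¹

k_r = 5.026 × 1.37^0.969 / 1.08^1.673 = 5.026 × 1.357 / 1.137 = 5.995 d⁻¹.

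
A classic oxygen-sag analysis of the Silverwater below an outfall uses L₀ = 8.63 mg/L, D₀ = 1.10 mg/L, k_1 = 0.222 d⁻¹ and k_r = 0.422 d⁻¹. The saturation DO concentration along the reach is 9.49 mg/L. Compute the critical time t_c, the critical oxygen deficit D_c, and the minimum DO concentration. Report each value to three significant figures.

t_c ≈ 2.60 d; D_c ≈ 2.55 mg/L; min DO ≈ 6.94 mg/L

At the critical point dD/dt = 0, so k_1 L₀ e^(−k_1 t) = k_r D. Substituting D(t) from the Streeter–Phelps equation and solving for t gives
t_c = ln[(k_r/k_1)(1 − D₀(k_r−k_1)/(k_1 L₀))] / (k_r−k_1).
Here k_r−k_1 = 0.2000 d⁻¹ and 1 − D₀(k_r−k_1)/(k_1 L₀) = 1 − 1.10×0.2000/(0.222×8.63) = 0.8852, so
t_c = ln(1.901 × 0.8852) / 0.2000 = 0.5204 / 0.2000 = 2.602 d.
D_c = (k_1/k_r) L₀ e^(−k_1 t_c) = (0.222/0.422) × 8.63 × e^(−0.222×2.602) = 0.5261 × 8.63 × 0.5612 = 2.548 mg/L.
Minimum DO = C_s − D_c = 9.49 − 2.548 = 6.942 mg/L.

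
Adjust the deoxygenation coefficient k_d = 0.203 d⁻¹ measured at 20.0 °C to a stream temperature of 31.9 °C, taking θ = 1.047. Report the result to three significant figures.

k_d(T₂) = k_d(T₁) · θ^(T₂−T₁) = 0.203 × 1.047^(31.9−20.0)
= 0.203 × 1.047^11.9 = 0.203 × 1.727 = 0.3506 d⁻¹.

k_d ≈ 0.351 d⁻¹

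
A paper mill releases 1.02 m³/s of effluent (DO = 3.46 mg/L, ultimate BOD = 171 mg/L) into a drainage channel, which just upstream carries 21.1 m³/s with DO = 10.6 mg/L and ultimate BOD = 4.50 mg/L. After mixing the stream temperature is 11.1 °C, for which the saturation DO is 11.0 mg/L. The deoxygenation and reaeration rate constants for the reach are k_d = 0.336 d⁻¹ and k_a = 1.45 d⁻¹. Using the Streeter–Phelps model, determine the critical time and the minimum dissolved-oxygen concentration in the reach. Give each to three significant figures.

Mixed DO = (21.1×10.6 + 1.02×3.46)/(21.1+1.02) = 227.2/22.12 = 10.27 mg/L.
Mixed L₀ = (21.1×4.50 + 1.02×171)/(22.12) = 269.4/22.12 = 12.18 mg/L.
Initial deficit D₀ = C_s − DO₀ = 11.0 − 10.27 = 0.7292 mg/L.
t_c = (1/1.114) ln[(1.45/0.336)(1 − 0.7292×1.114/(0.336×12.18))] = 0.8977 × ln(3.459) = 1.114 d.
D_c = (0.336/1.45) × 12.18 × e^(−0.336×1.114) = 0.2317 × 12.18 × 0.6878 = 1.941 mg/L.
Minimum DO = 11.0 − 1.941 = 9.059 mg/L.

t_c ≈ 1.11 d; minimum DO ≈ 9.06 mg/L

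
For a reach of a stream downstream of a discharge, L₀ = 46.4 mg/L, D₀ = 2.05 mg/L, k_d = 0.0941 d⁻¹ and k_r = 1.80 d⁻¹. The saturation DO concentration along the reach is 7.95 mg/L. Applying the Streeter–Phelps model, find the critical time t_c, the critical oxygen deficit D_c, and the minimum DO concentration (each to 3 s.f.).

t_c ≈ 0.784 d; D_c ≈ 2.25 mg/L; min DO ≈ 5.70 mg/L

At the critical point dD/dt = 0, so k_d L₀ e^(−k_d t) = k_r D. Substituting D(t) from the Streeter–Phelps equation and solving for t gives
t_c = ln[(k_r/k_d)(1 − D₀(k_r−k_d)/(k_d L₀))] / (k_r−k_d).
Here k_r−k_d = 1.706 d⁻¹ and 1 − D₀(k_r−k_d)/(k_d L₀) = 1 − 2.05×1.706/(0.0941×46.4) = 0.1991, so
t_c = ln(19.13 × 0.1991) / 1.706 = 1.337 / 1.706 = 0.7838 d.
L(t_c) = L₀ e^(−k_d t_c) = 46.4 × 0.9289 = 43.10 mg/L, and at the critical point k_r D_c = k_d L, so D_c = (0.0941/1.80) × 43.10 = 2.253 mg/L.
Minimum DO = C_s − D_c = 7.95 − 2.253 = 5.697 mg/L.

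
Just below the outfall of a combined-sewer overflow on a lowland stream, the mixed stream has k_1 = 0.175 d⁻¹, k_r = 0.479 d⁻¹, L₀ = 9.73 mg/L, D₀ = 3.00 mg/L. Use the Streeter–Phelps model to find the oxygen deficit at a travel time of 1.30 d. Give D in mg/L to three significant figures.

D ≈ 3.07 mg/L

k_1 L₀/(k_r−k_1) = 0.175×9.73/(0.479−0.175) = 1.703/0.3040 = 5.601 mg/L.
e^(−k_1 t) = e^(−0.175×1.300) = 0.7965; e^(−k_r t) = e^(−0.479×1.300) = 0.5365.
D = 5.601 × (0.7965 − 0.5365) + 3.00 × 0.5365 = 1.456 + 1.609 = 3.066 mg/L.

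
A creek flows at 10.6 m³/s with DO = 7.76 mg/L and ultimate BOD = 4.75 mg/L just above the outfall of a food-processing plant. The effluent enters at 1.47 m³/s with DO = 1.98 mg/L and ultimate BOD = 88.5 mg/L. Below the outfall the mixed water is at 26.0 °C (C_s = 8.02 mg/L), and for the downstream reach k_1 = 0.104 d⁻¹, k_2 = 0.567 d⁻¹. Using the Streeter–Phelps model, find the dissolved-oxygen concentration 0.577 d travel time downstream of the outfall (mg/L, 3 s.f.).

Mixed DO = (10.6×7.76 + 1.47×1.98)/(10.6+1.47) = 85.17/12.07 = 7.056 mg/L.
Mixed L₀ = (10.6×4.75 + 1.47×88.5)/(12.07) = 180.4/12.07 = 14.95 mg/L.
Initial deficit D₀ = C_s − DO₀ = 8.02 − 7.056 = 0.9639 mg/L.
D(0.577) = [0.104×14.95/(0.567−0.104)](e^(−0.104×0.577) − e^(−0.567×0.577)) + 0.9639 e^(−0.567×0.577)
= 3.358 × (0.9418 − 0.7210) + 0.9639 × 0.7210 = 1.436 mg/L.
DO = 8.02 − 1.436 = 6.584 mg/L.

DO ≈ 6.58 mg/L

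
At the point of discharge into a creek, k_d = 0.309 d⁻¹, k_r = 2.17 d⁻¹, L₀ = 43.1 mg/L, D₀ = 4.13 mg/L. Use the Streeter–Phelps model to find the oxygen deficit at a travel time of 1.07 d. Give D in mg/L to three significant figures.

k_d L₀/(k_r−k_d) = 0.309×43.1/(2.17−0.309) = 13.32/1.861 = 7.156 mg/L.
e^(−k_d t) = e^(−0.309×1.070) = 0.7185; e^(−k_r t) = e^(−2.17×1.070) = 0.09809.
D = 7.156 × (0.7185 − 0.09809) + 4.13 × 0.09809 = 4.440 + 0.4051 = 4.845 mg/L.

D ≈ 4.84 mg/L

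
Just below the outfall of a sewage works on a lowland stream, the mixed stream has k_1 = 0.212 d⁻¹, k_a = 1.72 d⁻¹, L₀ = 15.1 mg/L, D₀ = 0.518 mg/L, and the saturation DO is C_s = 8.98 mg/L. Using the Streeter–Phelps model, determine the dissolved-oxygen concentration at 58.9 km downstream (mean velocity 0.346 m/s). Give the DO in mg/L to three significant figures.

Travel time t = x/v = 58.9 km / (0.346 m/s) = 58900 m / 0.346 m/s = 170200 s = 1.970 d.
k_1 L₀/(k_a−k_1) = 0.212×15.1/(1.72−0.212) = 3.201/1.508 = 2.123 mg/L.
e^(−k_1 t) = e^(−0.212×1.970) = 0.6586; e^(−k_a t) = e^(−1.72×1.970) = 0.03375.
D = 2.123 × (0.6586 − 0.03375) + 0.518 × 0.03375 = 1.326 + 0.01748 = 1.344 mg/L.
DO = C_s − D = 8.98 − 1.344 = 7.636 mg/L.

DO ≈ 7.64 mg/L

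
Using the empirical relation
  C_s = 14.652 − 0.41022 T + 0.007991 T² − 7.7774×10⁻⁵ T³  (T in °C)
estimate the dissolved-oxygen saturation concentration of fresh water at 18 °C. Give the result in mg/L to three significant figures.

C_s ≈ 9.40 mg/L

C_s = 14.652 − 0.41022×18 + 0.007991×18² − 7.7774×10⁻⁵×18³ = 9.404 mg/L.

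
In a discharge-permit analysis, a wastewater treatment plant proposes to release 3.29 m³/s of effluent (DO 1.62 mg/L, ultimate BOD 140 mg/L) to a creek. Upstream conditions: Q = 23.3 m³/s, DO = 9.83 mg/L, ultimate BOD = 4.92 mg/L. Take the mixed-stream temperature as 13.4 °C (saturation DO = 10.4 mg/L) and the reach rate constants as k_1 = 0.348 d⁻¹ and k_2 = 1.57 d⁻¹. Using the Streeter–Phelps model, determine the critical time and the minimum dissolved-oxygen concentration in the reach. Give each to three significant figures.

t_c ≈ 0.989 d; minimum DO ≈ 7.00 mg/L

Mixed DO = (23.3×9.83 + 3.29×1.62)/(23.3+3.29) = 234.4/26.59 = 8.814 mg/L.
Mixed L₀ = (23.3×4.92 + 3.29×140)/(26.59) = 575.2/26.59 = 21.63 mg/L.
Initial deficit D₀ = C_s − DO₀ = 10.4 − 8.814 = 1.586 mg/L.
t_c = (1/1.222) ln[(1.57/0.348)(1 − 1.586×1.222/(0.348×21.63))] = 0.8183 × ln(3.350) = 0.9894 d.
D_c = (0.348/1.57) × 21.63 × e^(−0.348×0.9894) = 0.2217 × 21.63 × 0.7087 = 3.398 mg/L.
Minimum DO = 10.4 − 3.398 = 7.002 mg/L.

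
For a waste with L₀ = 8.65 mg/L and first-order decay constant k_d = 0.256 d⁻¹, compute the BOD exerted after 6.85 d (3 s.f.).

y_t = L₀(1 − e^(−k_d t)) = 8.65 × (1 − e^(−0.256×6.85))
= 8.65 × (1 − 0.1731) = 8.65 × 0.8269 = 7.152 mg/L.

y ≈ 7.15 mg/L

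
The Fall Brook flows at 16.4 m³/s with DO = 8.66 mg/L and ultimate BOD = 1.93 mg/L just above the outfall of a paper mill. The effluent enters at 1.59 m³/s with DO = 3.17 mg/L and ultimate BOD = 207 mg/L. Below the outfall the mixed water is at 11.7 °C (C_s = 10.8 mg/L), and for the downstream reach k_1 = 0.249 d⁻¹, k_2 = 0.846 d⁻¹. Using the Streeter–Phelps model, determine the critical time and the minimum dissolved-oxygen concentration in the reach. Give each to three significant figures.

t_c ≈ 1.42 d; minimum DO ≈ 6.65 mg/L

Mixed DO = (16.4×8.66 + 1.59×3.17)/(16.4+1.59) = 147.1/17.99 = 8.175 mg/L.
Mixed L₀ = (16.4×1.93 + 1.59×207)/(17.99) = 360.8/17.99 = 20.05 mg/L.
Initial deficit D₀ = C_s − DO₀ = 10.8 − 8.175 = 2.625 mg/L.
t_c = (1/0.5970) ln[(0.846/0.249)(1 − 2.625×0.5970/(0.249×20.05))] = 1.675 × ln(2.331) = 1.418 d.
D_c = (0.249/0.846) × 20.05 × e^(−0.249×1.418) = 0.2943 × 20.05 × 0.7026 = 4.147 mg/L.
Minimum DO = 10.8 − 4.147 = 6.653 mg/L.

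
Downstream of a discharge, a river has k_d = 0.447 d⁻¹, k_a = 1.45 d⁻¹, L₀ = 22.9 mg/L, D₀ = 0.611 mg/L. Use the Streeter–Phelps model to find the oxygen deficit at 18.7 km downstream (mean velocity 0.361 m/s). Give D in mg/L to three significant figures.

Travel time t = x/v = 18.7 km / (0.361 m/s) = 18700 m / 0.361 m/s = 51800 s = 0.5995 d.
k_d L₀/(k_a−k_d) = 0.447×22.9/(1.45−0.447) = 10.24/1.003 = 10.21 mg/L.
e^(−k_d t) = e^(−0.447×0.5995) = 0.7649; e^(−k_a t) = e^(−1.45×0.5995) = 0.4192.
D = 10.21 × (0.7649 − 0.4192) + 0.611 × 0.4192 = 3.528 + 0.2561 = 3.784 mg/L.

D ≈ 3.78 mg/L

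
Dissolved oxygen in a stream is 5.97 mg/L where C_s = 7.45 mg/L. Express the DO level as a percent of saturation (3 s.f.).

% saturation = C/C_s × 100 = 5.97/7.45 × 100 = 80.1 %.

80.1 % saturation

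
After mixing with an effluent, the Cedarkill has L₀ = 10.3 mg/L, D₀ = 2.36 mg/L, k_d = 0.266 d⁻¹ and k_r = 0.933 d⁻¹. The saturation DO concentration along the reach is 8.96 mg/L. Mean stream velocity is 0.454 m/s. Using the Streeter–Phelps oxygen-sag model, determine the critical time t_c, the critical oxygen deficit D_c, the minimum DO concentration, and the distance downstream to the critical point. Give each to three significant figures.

With k_r/k_d = 3.508 and 1 − D₀(k_r−k_d)/(k_d L₀) = 0.4255,
t_c = ln(3.508 × 0.4255) / (0.933 − 0.266) = ln(1.492) / 0.6670 = 0.4003/0.6670 = 0.6002 d.
L(t_c) = L₀ e^(−k_d t_c) = 10.3 × 0.8524 = 8.780 mg/L, and at the critical point k_r D_c = k_d L, so D_c = (0.266/0.933) × 8.780 = 2.503 mg/L.
Minimum DO = C_s − D_c = 8.96 − 2.503 = 6.457 mg/L.
x_c = v t_c = 0.454 m/s × 0.6002 d × 86400 s/d = 23540 m ≈ 23.5 km.

t_c ≈ 0.600 d; D_c ≈ 2.50 mg/L; min DO ≈ 6.46 mg/L; x_c ≈ 23.5 km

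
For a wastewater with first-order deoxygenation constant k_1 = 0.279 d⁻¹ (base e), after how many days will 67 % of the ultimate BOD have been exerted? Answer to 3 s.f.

t ≈ 3.97 d

y/L₀ = 1 − e^(−k_1 t) = 0.67 ⇒ e^(−k_1 t) = 0.330
t = −ln(0.330) / 0.279 = 1.109 / 0.279 = 3.974 d.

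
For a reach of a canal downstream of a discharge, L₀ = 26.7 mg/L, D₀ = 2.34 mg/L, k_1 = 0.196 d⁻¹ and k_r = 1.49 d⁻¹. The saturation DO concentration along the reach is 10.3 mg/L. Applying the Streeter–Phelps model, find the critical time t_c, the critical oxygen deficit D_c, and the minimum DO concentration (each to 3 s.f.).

t_c ≈ 0.900 d; D_c ≈ 2.94 mg/L; min DO ≈ 7.36 mg/L

t_c = [1/(k_r−k_1)] ln[(k_r/k_1)(1 − D₀(k_r−k_1)/(k_1 L₀))]
= [1/(1.49−0.196)] ln[(1.49/0.196)(1 − 2.34×1.294/(0.196×26.7))]
= (1/1.294) ln[7.602 × 0.4214] = 0.7728 × ln(3.203) = 0.7728 × 1.164 = 0.8997 d.
D_c = (k_1/k_r) L₀ e^(−k_1 t_c) = (0.196/1.49) × 26.7 × e^(−0.196×0.8997) = 0.1315 × 26.7 × 0.8383 = 2.944 mg/L.
Minimum DO = C_s − D_c = 10.3 − 2.944 = 7.356 mg/L.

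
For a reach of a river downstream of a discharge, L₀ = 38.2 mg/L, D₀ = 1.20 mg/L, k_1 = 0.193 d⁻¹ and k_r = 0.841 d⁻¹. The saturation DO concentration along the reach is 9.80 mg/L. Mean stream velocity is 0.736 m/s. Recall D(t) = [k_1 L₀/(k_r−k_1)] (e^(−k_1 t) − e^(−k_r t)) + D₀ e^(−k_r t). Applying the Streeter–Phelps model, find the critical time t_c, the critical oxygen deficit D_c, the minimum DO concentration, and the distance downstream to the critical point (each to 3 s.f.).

At the critical point dD/dt = 0, so k_1 L₀ e^(−k_1 t) = k_r D. Substituting D(t) from the Streeter–Phelps equation and solving for t gives
t_c = ln[(k_r/k_1)(1 − D₀(k_r−k_1)/(k_1 L₀))] / (k_r−k_1).
Here k_r−k_1 = 0.6480 d⁻¹ and 1 − D₀(k_r−k_1)/(k_1 L₀) = 1 − 1.20×0.6480/(0.193×38.2) = 0.8945, so
t_c = ln(4.358 × 0.8945) / 0.6480 = 1.360 / 0.6480 = 2.099 d.
L(t_c) = L₀ e^(−k_1 t_c) = 38.2 × 0.6668 = 25.47 mg/L, and at the critical point k_r D_c = k_1 L, so D_c = (0.193/0.841) × 25.47 = 5.846 mg/L.
Minimum DO = C_s − D_c = 9.80 − 5.846 = 3.954 mg/L.
x_c = v t_c = 0.736 m/s × 2.099 d × 86400 s/d = 133500 m ≈ 134 km.

t_c ≈ 2.10 d; D_c ≈ 5.85 mg/L; min DO ≈ 3.95 mg/L; x_c ≈ 134 km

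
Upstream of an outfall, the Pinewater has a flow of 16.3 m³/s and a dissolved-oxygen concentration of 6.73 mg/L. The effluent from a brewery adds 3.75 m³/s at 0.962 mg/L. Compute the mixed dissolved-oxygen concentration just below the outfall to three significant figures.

Flow-weighted mixing: C = (Q_r C_r + Q_w C_w)/(Q_r + Q_w)
= (16.3×6.73 + 3.75×0.962)/(16.3 + 3.75) = 113.3/20.05 = 5.651 mg/L.

5.65 mg/L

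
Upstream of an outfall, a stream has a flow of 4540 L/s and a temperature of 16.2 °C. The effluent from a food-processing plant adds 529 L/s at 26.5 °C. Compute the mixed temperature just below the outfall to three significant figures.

17.3 °C

Flow-weighted mixing: C = (Q_r C_r + Q_w C_w)/(Q_r + Q_w)
= (4540×16.2 + 529×26.5)/(4540 + 529) = 87570/5069 = 17.27 °C.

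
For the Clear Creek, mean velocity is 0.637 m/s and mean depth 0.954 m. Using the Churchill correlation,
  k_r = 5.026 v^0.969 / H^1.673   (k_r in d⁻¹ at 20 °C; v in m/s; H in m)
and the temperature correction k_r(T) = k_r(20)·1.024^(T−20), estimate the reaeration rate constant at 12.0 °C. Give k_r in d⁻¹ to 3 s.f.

k_r(20) = 5.026 × 0.637^0.969 / 0.954^1.673 = 5.026 × 0.6460 / 0.9242 = 3.513 d⁻¹.
k_r(12.0) = 3.513 × 1.024^(12.0−20) = 3.513 × 0.8272 = 2.906 d⁻¹.

k_r ≈ 2.91 d⁻¹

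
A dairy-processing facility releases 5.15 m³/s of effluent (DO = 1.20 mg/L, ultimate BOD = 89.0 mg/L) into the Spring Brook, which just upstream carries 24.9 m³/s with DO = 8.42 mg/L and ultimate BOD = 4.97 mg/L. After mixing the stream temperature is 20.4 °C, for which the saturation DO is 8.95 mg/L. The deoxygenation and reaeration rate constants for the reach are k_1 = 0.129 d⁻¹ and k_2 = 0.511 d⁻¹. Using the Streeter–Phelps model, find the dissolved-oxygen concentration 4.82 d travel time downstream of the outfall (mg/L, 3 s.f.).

DO ≈ 5.84 mg/L

Mixed DO = (24.9×8.42 + 5.15×1.20)/(24.9+5.15) = 215.8/30.05 = 7.183 mg/L.
Mixed L₀ = (24.9×4.97 + 5.15×89.0)/(30.05) = 582.1/30.05 = 19.37 mg/L.
Initial deficit D₀ = C_s − DO₀ = 8.95 − 7.183 = 1.767 mg/L.
D(4.82) = [0.129×19.37/(0.511−0.129)](e^(−0.129×4.82) − e^(−0.511×4.82)) + 1.767 e^(−0.511×4.82)
= 6.542 × (0.5370 − 0.08518) + 1.767 × 0.08518 = 3.106 mg/L.
DO = 8.95 − 3.106 = 5.844 mg/L.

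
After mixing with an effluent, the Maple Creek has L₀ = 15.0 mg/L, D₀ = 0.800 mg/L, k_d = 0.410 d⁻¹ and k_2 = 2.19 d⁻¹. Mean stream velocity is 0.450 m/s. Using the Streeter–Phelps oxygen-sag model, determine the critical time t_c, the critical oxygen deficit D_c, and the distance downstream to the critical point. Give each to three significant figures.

t_c ≈ 0.793 d; D_c ≈ 2.03 mg/L; x_c ≈ 30.8 km

t_c = [1/(k_2−k_d)] ln[(k_2/k_d)(1 − D₀(k_2−k_d)/(k_d L₀))]
= [1/(2.19−0.410)] ln[(2.19/0.410)(1 − 0.800×1.780/(0.410×15.0))]
= (1/1.780) ln[5.341 × 0.7685] = 0.5618 × ln(4.105) = 0.5618 × 1.412 = 0.7933 d.
D_c = (k_d/k_2) L₀ e^(−k_d t_c) = (0.410/2.19) × 15.0 × e^(−0.410×0.7933) = 0.1872 × 15.0 × 0.7223 = 2.028 mg/L.
x_c = v t_c = 0.450 m/s × 0.7933 d × 86400 s/d = 30840 m ≈ 30.8 km.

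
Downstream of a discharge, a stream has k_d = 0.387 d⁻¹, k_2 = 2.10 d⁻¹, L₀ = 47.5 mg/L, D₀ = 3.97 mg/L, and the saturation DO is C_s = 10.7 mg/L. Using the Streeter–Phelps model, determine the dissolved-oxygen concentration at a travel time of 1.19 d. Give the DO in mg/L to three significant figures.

DO ≈ 4.48 mg/L

k_d L₀/(k_2−k_d) = 0.387×47.5/(2.10−0.387) = 18.38/1.713 = 10.73 mg/L.
e^(−k_d t) = e^(−0.387×1.190) = 0.6309; e^(−k_2 t) = e^(−2.10×1.190) = 0.08217.
D = 10.73 × (0.6309 − 0.08217) + 3.97 × 0.08217 = 5.889 + 0.3262 = 6.215 mg/L.
DO = C_s − D = 10.7 − 6.215 = 4.485 mg/L.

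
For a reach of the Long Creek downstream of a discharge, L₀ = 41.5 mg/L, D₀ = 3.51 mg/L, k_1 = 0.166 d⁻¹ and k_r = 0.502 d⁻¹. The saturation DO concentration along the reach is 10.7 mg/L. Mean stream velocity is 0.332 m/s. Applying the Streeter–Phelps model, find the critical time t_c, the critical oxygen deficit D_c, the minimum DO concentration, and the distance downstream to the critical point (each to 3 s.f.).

With k_r/k_1 = 3.024 and 1 − D₀(k_r−k_1)/(k_1 L₀) = 0.8288,
t_c = ln(3.024 × 0.8288) / (0.502 − 0.166) = ln(2.506) / 0.3360 = 0.9188/0.3360 = 2.735 d.
D_c = (k_1/k_r) L₀ e^(−k_1 t_c) = (0.166/0.502) × 41.5 × e^(−0.166×2.735) = 0.3307 × 41.5 × 0.6351 = 8.716 mg/L.
Minimum DO = C_s − D_c = 10.7 − 8.716 = 1.984 mg/L.
x_c = v t_c = 0.332 m/s × 2.735 d × 86400 s/d = 78440 m ≈ 78.4 km.

t_c ≈ 2.73 d; D_c ≈ 8.72 mg/L; min DO ≈ 1.98 mg/L; x_c ≈ 78.4 km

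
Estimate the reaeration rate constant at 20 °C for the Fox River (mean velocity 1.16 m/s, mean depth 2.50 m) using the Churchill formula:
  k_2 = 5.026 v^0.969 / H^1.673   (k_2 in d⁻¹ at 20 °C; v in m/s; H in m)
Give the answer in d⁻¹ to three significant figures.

k_2 = 5.026 × 1.16^0.969 / 2.50^1.673 = 5.026 × 1.155 / 4.632 = 1.253 d⁻¹.

k_2 ≈ 1.25 d⁻¹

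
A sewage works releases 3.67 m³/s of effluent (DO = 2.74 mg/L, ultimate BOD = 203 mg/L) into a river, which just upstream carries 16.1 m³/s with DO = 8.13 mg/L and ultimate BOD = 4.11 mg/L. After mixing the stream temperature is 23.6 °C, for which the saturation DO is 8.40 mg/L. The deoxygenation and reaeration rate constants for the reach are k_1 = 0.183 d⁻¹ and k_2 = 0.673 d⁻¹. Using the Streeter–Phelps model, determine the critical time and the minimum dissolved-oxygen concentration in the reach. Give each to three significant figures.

t_c ≈ 2.48 d; minimum DO ≈ 1.31 mg/L

Mixed DO = (16.1×8.13 + 3.67×2.74)/(16.1+3.67) = 140.9/19.77 = 7.129 mg/L.
Mixed L₀ = (16.1×4.11 + 3.67×203)/(19.77) = 811.2/19.77 = 41.03 mg/L.
Initial deficit D₀ = C_s − DO₀ = 8.40 − 7.129 = 1.271 mg/L.
t_c = (1/0.4900) ln[(0.673/0.183)(1 − 1.271×0.4900/(0.183×41.03))] = 2.041 × ln(3.373) = 2.481 d.
D_c = (0.183/0.673) × 41.03 × e^(−0.183×2.481) = 0.2719 × 41.03 × 0.6351 = 7.085 mg/L.
Minimum DO = 8.40 − 7.085 = 1.315 mg/L.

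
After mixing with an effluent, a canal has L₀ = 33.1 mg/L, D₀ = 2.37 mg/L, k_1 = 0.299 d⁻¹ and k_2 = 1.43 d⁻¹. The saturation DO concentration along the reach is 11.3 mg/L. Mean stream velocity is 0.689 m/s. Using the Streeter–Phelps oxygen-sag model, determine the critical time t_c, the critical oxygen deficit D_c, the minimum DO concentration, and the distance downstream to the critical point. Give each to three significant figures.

With k_2/k_1 = 4.783 and 1 − D₀(k_2−k_1)/(k_1 L₀) = 0.7292,
t_c = ln(4.783 × 0.7292) / (1.43 − 0.299) = ln(3.487) / 1.131 = 1.249/1.131 = 1.104 d.
L(t_c) = L₀ e^(−k_1 t_c) = 33.1 × 0.7188 = 23.79 mg/L, and at the critical point k_2 D_c = k_1 L, so D_c = (0.299/1.43) × 23.79 = 4.974 mg/L.
Minimum DO = C_s − D_c = 11.3 − 4.974 = 6.326 mg/L.
x_c = v t_c = 0.689 m/s × 1.104 d × 86400 s/d = 65750 m ≈ 65.7 km.

t_c ≈ 1.10 d; D_c ≈ 4.97 mg/L; min DO ≈ 6.33 mg/L; x_c ≈ 65.7 km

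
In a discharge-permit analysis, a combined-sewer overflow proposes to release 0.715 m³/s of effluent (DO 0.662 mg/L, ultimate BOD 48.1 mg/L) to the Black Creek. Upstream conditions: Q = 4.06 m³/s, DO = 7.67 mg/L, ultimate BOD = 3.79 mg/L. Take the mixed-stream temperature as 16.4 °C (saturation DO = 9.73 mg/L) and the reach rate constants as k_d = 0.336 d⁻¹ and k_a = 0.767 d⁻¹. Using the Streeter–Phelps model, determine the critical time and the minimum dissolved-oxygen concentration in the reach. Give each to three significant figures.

t_c ≈ 0.796 d; minimum DO ≈ 6.24 mg/L

Mixed DO = (4.06×7.67 + 0.715×0.662)/(4.06+0.715) = 31.61/4.775 = 6.621 mg/L.
Mixed L₀ = (4.06×3.79 + 0.715×48.1)/(4.775) = 49.78/4.775 = 10.42 mg/L.
Initial deficit D₀ = C_s − DO₀ = 9.73 − 6.621 = 3.109 mg/L.
t_c = (1/0.4310) ln[(0.767/0.336)(1 − 3.109×0.4310/(0.336×10.42))] = 2.320 × ln(1.409) = 0.7962 d.
D_c = (0.336/0.767) × 10.42 × e^(−0.336×0.7962) = 0.4381 × 10.42 × 0.7653 = 3.495 mg/L.
Minimum DO = 9.73 − 3.495 = 6.235 mg/L.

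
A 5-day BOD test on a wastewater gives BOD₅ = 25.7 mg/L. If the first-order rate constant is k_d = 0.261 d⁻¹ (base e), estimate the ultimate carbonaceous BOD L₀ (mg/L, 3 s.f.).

BOD₅ = L₀(1 − e^(−5k_d)) ⇒ L₀ = BOD₅ / (1 − e^(−5×0.261))
= 25.7 / (1 − 0.2712) = 25.7 / 0.7288 = 35.26 mg/L.

L₀ ≈ 35.3 mg/L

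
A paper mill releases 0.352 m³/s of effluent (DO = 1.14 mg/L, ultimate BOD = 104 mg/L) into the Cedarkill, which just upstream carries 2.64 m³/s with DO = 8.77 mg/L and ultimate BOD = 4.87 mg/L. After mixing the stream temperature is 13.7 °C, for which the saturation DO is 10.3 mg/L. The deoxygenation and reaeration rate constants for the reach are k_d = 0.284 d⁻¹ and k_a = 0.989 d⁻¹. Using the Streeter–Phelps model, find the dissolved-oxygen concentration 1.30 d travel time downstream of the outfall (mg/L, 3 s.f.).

DO ≈ 6.87 mg/L

Mixed DO = (2.64×8.77 + 0.352×1.14)/(2.64+0.352) = 23.55/2.992 = 7.872 mg/L.
Mixed L₀ = (2.64×4.87 + 0.352×104)/(2.992) = 49.46/2.992 = 16.53 mg/L.
Initial deficit D₀ = C_s − DO₀ = 10.3 − 7.872 = 2.428 mg/L.
D(1.30) = [0.284×16.53/(0.989−0.284)](e^(−0.284×1.30) − e^(−0.989×1.30)) + 2.428 e^(−0.989×1.30)
= 6.660 × (0.6913 − 0.2765) + 2.428 × 0.2765 = 3.434 mg/L.
DO = 10.3 − 3.434 = 6.866 mg/L.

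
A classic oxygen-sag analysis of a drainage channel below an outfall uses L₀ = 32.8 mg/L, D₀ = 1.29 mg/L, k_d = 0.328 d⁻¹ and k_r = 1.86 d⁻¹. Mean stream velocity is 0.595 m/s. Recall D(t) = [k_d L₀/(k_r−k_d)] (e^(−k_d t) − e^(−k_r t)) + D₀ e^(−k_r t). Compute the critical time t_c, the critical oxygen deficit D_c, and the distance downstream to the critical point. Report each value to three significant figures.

At the critical point dD/dt = 0, so k_d L₀ e^(−k_d t) = k_r D. Substituting D(t) from the Streeter–Phelps equation and solving for t gives
t_c = ln[(k_r/k_d)(1 − D₀(k_r−k_d)/(k_d L₀))] / (k_r−k_d).
Here k_r−k_d = 1.532 d⁻¹ and 1 − D₀(k_r−k_d)/(k_d L₀) = 1 − 1.29×1.532/(0.328×32.8) = 0.8163, so
t_c = ln(5.671 × 0.8163) / 1.532 = 1.532 / 1.532 = 1.000 d.
L(t_c) = L₀ e^(−k_d t_c) = 32.8 × 0.7203 = 23.63 mg/L, and at the critical point k_r D_c = k_d L, so D_c = (0.328/1.86) × 23.63 = 4.166 mg/L.
x_c = v t_c = 0.595 m/s × 1.000 d × 86400 s/d = 51420 m ≈ 51.4 km.

t_c ≈ 1.00 d; D_c ≈ 4.17 mg/L; x_c ≈ 51.4 km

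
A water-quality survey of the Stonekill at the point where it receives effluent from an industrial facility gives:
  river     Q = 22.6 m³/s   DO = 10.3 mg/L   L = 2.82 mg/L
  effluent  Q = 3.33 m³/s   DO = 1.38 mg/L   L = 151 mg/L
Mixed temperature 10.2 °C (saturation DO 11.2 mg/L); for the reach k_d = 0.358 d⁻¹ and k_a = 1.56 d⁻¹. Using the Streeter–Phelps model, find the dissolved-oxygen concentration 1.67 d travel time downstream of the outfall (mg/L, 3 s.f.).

DO ≈ 7.95 mg/L

Mixed DO = (22.6×10.3 + 3.33×1.38)/(22.6+3.33) = 237.4/25.93 = 9.154 mg/L.
Mixed L₀ = (22.6×2.82 + 3.33×151)/(25.93) = 566.6/25.93 = 21.85 mg/L.
Initial deficit D₀ = C_s − DO₀ = 11.2 − 9.154 = 2.046 mg/L.
D(1.67) = [0.358×21.85/(1.56−0.358)](e^(−0.358×1.67) − e^(−1.56×1.67)) + 2.046 e^(−1.56×1.67)
= 6.508 × (0.5500 − 0.07389) + 2.046 × 0.07389 = 3.249 mg/L.
DO = 11.2 − 3.249 = 7.951 mg/L.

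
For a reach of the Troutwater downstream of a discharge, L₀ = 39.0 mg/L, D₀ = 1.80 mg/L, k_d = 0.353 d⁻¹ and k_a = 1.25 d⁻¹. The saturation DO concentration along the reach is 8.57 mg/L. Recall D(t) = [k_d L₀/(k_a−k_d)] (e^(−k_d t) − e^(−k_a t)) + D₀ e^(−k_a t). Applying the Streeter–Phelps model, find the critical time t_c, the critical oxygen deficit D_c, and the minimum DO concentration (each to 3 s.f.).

t_c ≈ 1.27 d; D_c ≈ 7.03 mg/L; min DO ≈ 1.54 mg/L

With k_a/k_d = 3.541 and 1 − D₀(k_a−k_d)/(k_d L₀) = 0.8827,
t_c = ln(3.541 × 0.8827) / (1.25 − 0.353) = ln(3.126) / 0.8970 = 1.140/0.8970 = 1.271 d.
D_c = (k_d/k_a) L₀ e^(−k_d t_c) = (0.353/1.25) × 39.0 × e^(−0.353×1.271) = 0.2824 × 39.0 × 0.6386 = 7.033 mg/L.
Minimum DO = C_s − D_c = 8.57 − 7.033 = 1.537 mg/L.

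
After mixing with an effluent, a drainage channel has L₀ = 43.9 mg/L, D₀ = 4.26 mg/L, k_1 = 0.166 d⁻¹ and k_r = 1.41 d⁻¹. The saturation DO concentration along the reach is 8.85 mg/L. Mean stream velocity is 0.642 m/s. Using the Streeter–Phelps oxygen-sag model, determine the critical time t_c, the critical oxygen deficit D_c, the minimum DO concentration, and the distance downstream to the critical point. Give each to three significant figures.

t_c = [1/(k_r−k_1)] ln[(k_r/k_1)(1 − D₀(k_r−k_1)/(k_1 L₀))]
= [1/(1.41−0.166)] ln[(1.41/0.166)(1 − 4.26×1.244/(0.166×43.9))]
= (1/1.244) ln[8.494 × 0.2728] = 0.8039 × ln(2.317) = 0.8039 × 0.8403 = 0.6755 d.
D_c = (k_1/k_r) L₀ e^(−k_1 t_c) = (0.166/1.41) × 43.9 × e^(−0.166×0.6755) = 0.1177 × 43.9 × 0.8939 = 4.620 mg/L.
Minimum DO = C_s − D_c = 8.85 − 4.620 = 4.230 mg/L.
x_c = v t_c = 0.642 m/s × 0.6755 d × 86400 s/d = 37470 m ≈ 37.5 km.

t_c ≈ 0.675 d; D_c ≈ 4.62 mg/L; min DO ≈ 4.23 mg/L; x_c ≈ 37.5 km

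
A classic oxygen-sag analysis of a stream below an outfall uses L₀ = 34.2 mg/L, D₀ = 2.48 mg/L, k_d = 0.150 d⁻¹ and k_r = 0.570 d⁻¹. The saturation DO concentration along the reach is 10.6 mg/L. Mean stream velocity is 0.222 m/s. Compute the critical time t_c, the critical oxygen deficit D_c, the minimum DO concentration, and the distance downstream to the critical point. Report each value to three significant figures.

At the critical point dD/dt = 0, so k_d L₀ e^(−k_d t) = k_r D. Substituting D(t) from the Streeter–Phelps equation and solving for t gives
t_c = ln[(k_r/k_d)(1 − D₀(k_r−k_d)/(k_d L₀))] / (k_r−k_d).
Here k_r−k_d = 0.4200 d⁻¹ and 1 − D₀(k_r−k_d)/(k_d L₀) = 1 − 2.48×0.4200/(0.150×34.2) = 0.7970, so
t_c = ln(3.800 × 0.7970) / 0.4200 = 1.108 / 0.4200 = 2.638 d.
D_c = (k_d/k_r) L₀ e^(−k_d t_c) = (0.150/0.570) × 34.2 × e^(−0.150×2.638) = 0.2632 × 34.2 × 0.6732 = 6.059 mg/L.
Minimum DO = C_s − D_c = 10.6 − 6.059 = 4.541 mg/L.
x_c = v t_c = 0.222 m/s × 2.638 d × 86400 s/d = 50600 m ≈ 50.6 km.

t_c ≈ 2.64 d; D_c ≈ 6.06 mg/L; min DO ≈ 4.54 mg/L; x_c ≈ 50.6 km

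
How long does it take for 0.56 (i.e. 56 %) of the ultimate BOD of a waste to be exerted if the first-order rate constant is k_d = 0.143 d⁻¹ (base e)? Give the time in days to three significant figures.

y/L₀ = 1 − e^(−k_d t) = 0.56 ⇒ e^(−k_d t) = 0.440
t = −ln(0.440) / 0.143 = 0.8210 / 0.143 = 5.741 d.

t ≈ 5.74 d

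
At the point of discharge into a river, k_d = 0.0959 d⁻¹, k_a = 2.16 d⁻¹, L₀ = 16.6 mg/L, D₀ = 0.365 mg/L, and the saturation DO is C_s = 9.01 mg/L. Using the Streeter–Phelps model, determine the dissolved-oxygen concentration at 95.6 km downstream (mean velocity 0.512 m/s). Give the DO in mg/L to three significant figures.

Travel time t = x/v = 95.6 km / (0.512 m/s) = 95600 m / 0.512 m/s = 186700 s = 2.161 d.
k_d L₀/(k_a−k_d) = 0.0959×16.6/(2.16−0.0959) = 1.592/2.064 = 0.7713 mg/L.
e^(−k_d t) = e^(−0.0959×2.161) = 0.8128; e^(−k_a t) = e^(−2.16×2.161) = 0.009391.
D = 0.7713 × (0.8128 − 0.009391) + 0.365 × 0.009391 = 0.6196 + 0.003428 = 0.6231 mg/L.
DO = C_s − D = 9.01 − 0.6231 = 8.387 mg/L.

DO ≈ 8.39 mg/L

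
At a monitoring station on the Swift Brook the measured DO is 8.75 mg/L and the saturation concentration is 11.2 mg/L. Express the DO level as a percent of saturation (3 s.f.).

78.1 % saturation

% saturation = C/C_s × 100 = 8.75/11.2 × 100 = 78.1 %.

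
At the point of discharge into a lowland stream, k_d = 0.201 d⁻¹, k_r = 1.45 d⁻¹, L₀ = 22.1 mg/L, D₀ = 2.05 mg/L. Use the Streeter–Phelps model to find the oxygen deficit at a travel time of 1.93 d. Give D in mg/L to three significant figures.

D ≈ 2.32 mg/L

k_d L₀/(k_r−k_d) = 0.201×22.1/(1.45−0.201) = 4.442/1.249 = 3.557 mg/L.
e^(−k_d t) = e^(−0.201×1.930) = 0.6785; e^(−k_r t) = e^(−1.45×1.930) = 0.06090.
D = 3.557 × (0.6785 − 0.06090) + 2.05 × 0.06090 = 2.196 + 0.1248 = 2.321 mg/L.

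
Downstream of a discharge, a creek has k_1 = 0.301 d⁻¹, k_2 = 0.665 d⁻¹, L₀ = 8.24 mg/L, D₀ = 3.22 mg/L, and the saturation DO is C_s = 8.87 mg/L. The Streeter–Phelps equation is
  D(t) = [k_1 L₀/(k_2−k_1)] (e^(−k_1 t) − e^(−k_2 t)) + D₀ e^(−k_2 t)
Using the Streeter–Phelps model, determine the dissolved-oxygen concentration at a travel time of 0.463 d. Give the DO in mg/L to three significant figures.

k_1 L₀/(k_2−k_1) = 0.301×8.24/(0.665−0.301) = 2.480/0.3640 = 6.814 mg/L.
e^(−k_1 t) = e^(−0.301×0.4630) = 0.8699; e^(−k_2 t) = e^(−0.665×0.4630) = 0.7350.
D = 6.814 × (0.8699 − 0.7350) + 3.22 × 0.7350 = 0.9193 + 2.367 = 3.286 mg/L.
DO = C_s − D = 8.87 − 3.286 = 5.584 mg/L.

DO ≈ 5.58 mg/L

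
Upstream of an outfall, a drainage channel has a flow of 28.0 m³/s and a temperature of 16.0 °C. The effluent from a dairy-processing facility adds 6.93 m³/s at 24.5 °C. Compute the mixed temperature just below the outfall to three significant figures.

17.7 °C

Flow-weighted mixing: C = (Q_r C_r + Q_w C_w)/(Q_r + Q_w)
= (28.0×16.0 + 6.93×24.5)/(28.0 + 6.93) = 617.8/34.93 = 17.69 °C.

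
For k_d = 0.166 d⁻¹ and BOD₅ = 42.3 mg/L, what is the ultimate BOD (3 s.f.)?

BOD₅ = L₀(1 − e^(−5k_d)) ⇒ L₀ = BOD₅ / (1 − e^(−5×0.166))
= 42.3 / (1 − 0.4360) = 42.3 / 0.5640 = 75.01 mg/L.

L₀ ≈ 75.0 mg/L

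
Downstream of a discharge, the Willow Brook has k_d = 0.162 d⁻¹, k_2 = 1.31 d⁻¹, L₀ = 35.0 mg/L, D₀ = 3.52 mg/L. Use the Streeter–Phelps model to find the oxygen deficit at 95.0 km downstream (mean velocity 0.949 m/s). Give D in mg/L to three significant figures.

Travel time t = x/v = 95.0 km / (0.949 m/s) = 95000 m / 0.949 m/s = 100100 s = 1.159 d.
k_d L₀/(k_2−k_d) = 0.162×35.0/(1.31−0.162) = 5.670/1.148 = 4.939 mg/L.
e^(−k_d t) = e^(−0.162×1.159) = 0.8289; e^(−k_2 t) = e^(−1.31×1.159) = 0.2192.
D = 4.939 × (0.8289 − 0.2192) + 3.52 × 0.2192 = 3.011 + 0.7716 = 3.783 mg/L.

D ≈ 3.78 mg/L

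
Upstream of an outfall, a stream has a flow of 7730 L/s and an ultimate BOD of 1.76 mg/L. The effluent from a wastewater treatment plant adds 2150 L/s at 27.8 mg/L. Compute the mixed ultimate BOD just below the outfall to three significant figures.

Flow-weighted mixing: C = (Q_r C_r + Q_w C_w)/(Q_r + Q_w)
= (7730×1.76 + 2150×27.8)/(7730 + 2150) = 73370/9880 = 7.427 mg/L.

7.43 mg/L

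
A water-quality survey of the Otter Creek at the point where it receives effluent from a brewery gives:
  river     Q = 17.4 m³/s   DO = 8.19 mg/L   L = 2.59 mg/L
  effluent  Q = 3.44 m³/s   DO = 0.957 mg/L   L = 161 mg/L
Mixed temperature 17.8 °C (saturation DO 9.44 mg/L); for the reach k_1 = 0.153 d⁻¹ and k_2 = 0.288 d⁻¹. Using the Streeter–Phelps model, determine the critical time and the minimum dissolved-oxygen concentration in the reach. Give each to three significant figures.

t_c ≈ 4.11 d; minimum DO ≈ 1.30 mg/L

Mixed DO = (17.4×8.19 + 3.44×0.957)/(17.4+3.44) = 145.8/20.84 = 6.996 mg/L.
Mixed L₀ = (17.4×2.59 + 3.44×161)/(20.84) = 598.9/20.84 = 28.74 mg/L.
Initial deficit D₀ = C_s − DO₀ = 9.44 − 6.996 = 2.444 mg/L.
t_c = (1/0.1350) ln[(0.288/0.153)(1 − 2.444×0.1350/(0.153×28.74))] = 7.407 × ln(1.741) = 4.108 d.
D_c = (0.153/0.288) × 28.74 × e^(−0.153×4.108) = 0.5312 × 28.74 × 0.5334 = 8.144 mg/L.
Minimum DO = 9.44 − 8.144 = 1.296 mg/L.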